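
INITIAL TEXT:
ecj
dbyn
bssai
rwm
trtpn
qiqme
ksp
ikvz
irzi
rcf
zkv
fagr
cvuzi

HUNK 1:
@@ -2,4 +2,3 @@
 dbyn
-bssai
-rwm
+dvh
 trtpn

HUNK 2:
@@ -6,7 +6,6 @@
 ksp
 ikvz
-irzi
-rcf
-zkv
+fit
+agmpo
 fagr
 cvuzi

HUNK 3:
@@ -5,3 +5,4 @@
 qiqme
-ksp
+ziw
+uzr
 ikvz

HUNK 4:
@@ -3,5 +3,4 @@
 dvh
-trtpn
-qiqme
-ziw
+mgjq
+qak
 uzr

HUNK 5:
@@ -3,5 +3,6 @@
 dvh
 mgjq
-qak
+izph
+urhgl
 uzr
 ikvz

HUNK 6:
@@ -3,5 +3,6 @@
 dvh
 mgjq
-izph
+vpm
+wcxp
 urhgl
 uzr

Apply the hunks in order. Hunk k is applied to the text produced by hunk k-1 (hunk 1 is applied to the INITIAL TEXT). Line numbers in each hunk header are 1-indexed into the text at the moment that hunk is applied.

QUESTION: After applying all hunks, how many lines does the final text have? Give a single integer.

Hunk 1: at line 2 remove [bssai,rwm] add [dvh] -> 12 lines: ecj dbyn dvh trtpn qiqme ksp ikvz irzi rcf zkv fagr cvuzi
Hunk 2: at line 6 remove [irzi,rcf,zkv] add [fit,agmpo] -> 11 lines: ecj dbyn dvh trtpn qiqme ksp ikvz fit agmpo fagr cvuzi
Hunk 3: at line 5 remove [ksp] add [ziw,uzr] -> 12 lines: ecj dbyn dvh trtpn qiqme ziw uzr ikvz fit agmpo fagr cvuzi
Hunk 4: at line 3 remove [trtpn,qiqme,ziw] add [mgjq,qak] -> 11 lines: ecj dbyn dvh mgjq qak uzr ikvz fit agmpo fagr cvuzi
Hunk 5: at line 3 remove [qak] add [izph,urhgl] -> 12 lines: ecj dbyn dvh mgjq izph urhgl uzr ikvz fit agmpo fagr cvuzi
Hunk 6: at line 3 remove [izph] add [vpm,wcxp] -> 13 lines: ecj dbyn dvh mgjq vpm wcxp urhgl uzr ikvz fit agmpo fagr cvuzi
Final line count: 13

Answer: 13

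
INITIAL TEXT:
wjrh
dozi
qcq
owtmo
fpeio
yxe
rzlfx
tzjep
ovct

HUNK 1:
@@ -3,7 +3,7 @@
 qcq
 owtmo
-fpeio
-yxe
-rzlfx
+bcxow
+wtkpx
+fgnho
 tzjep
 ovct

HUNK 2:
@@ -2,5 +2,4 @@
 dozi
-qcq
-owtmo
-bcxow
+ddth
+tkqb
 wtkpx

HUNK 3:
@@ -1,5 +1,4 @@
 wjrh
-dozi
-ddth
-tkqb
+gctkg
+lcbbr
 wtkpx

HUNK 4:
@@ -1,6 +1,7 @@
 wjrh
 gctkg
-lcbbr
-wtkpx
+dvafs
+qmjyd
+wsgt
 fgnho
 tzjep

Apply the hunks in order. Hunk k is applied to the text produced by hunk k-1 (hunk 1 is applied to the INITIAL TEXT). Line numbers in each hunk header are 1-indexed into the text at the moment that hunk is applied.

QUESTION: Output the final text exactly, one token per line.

Answer: wjrh
gctkg
dvafs
qmjyd
wsgt
fgnho
tzjep
ovct

Derivation:
Hunk 1: at line 3 remove [fpeio,yxe,rzlfx] add [bcxow,wtkpx,fgnho] -> 9 lines: wjrh dozi qcq owtmo bcxow wtkpx fgnho tzjep ovct
Hunk 2: at line 2 remove [qcq,owtmo,bcxow] add [ddth,tkqb] -> 8 lines: wjrh dozi ddth tkqb wtkpx fgnho tzjep ovct
Hunk 3: at line 1 remove [dozi,ddth,tkqb] add [gctkg,lcbbr] -> 7 lines: wjrh gctkg lcbbr wtkpx fgnho tzjep ovct
Hunk 4: at line 1 remove [lcbbr,wtkpx] add [dvafs,qmjyd,wsgt] -> 8 lines: wjrh gctkg dvafs qmjyd wsgt fgnho tzjep ovct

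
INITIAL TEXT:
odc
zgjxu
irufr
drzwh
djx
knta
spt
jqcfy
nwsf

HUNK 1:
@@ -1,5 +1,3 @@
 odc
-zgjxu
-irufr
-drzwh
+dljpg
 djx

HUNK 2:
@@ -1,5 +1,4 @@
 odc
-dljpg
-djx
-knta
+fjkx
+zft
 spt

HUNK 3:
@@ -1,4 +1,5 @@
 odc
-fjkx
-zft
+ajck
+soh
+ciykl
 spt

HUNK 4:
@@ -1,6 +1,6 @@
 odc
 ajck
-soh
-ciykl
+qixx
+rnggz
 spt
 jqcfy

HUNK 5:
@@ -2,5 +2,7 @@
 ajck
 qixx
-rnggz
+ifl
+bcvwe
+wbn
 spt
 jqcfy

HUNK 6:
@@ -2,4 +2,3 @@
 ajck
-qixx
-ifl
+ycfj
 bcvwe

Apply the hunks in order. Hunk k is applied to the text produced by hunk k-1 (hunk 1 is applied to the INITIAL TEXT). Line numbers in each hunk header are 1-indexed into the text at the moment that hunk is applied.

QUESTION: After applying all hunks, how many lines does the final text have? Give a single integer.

Answer: 8

Derivation:
Hunk 1: at line 1 remove [zgjxu,irufr,drzwh] add [dljpg] -> 7 lines: odc dljpg djx knta spt jqcfy nwsf
Hunk 2: at line 1 remove [dljpg,djx,knta] add [fjkx,zft] -> 6 lines: odc fjkx zft spt jqcfy nwsf
Hunk 3: at line 1 remove [fjkx,zft] add [ajck,soh,ciykl] -> 7 lines: odc ajck soh ciykl spt jqcfy nwsf
Hunk 4: at line 1 remove [soh,ciykl] add [qixx,rnggz] -> 7 lines: odc ajck qixx rnggz spt jqcfy nwsf
Hunk 5: at line 2 remove [rnggz] add [ifl,bcvwe,wbn] -> 9 lines: odc ajck qixx ifl bcvwe wbn spt jqcfy nwsf
Hunk 6: at line 2 remove [qixx,ifl] add [ycfj] -> 8 lines: odc ajck ycfj bcvwe wbn spt jqcfy nwsf
Final line count: 8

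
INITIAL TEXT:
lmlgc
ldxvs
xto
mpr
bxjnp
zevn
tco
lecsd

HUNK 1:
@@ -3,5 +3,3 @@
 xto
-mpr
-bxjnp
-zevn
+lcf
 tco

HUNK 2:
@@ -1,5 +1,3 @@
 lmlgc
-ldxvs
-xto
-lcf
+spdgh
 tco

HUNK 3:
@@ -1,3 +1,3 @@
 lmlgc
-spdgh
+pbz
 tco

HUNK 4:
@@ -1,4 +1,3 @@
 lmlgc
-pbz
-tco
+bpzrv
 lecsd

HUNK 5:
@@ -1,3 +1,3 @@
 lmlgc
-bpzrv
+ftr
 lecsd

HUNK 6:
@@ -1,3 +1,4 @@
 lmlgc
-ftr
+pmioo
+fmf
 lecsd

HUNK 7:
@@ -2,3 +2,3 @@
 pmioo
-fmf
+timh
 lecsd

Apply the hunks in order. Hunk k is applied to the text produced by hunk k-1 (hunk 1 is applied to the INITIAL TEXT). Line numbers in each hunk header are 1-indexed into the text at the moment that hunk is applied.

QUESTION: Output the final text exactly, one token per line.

Hunk 1: at line 3 remove [mpr,bxjnp,zevn] add [lcf] -> 6 lines: lmlgc ldxvs xto lcf tco lecsd
Hunk 2: at line 1 remove [ldxvs,xto,lcf] add [spdgh] -> 4 lines: lmlgc spdgh tco lecsd
Hunk 3: at line 1 remove [spdgh] add [pbz] -> 4 lines: lmlgc pbz tco lecsd
Hunk 4: at line 1 remove [pbz,tco] add [bpzrv] -> 3 lines: lmlgc bpzrv lecsd
Hunk 5: at line 1 remove [bpzrv] add [ftr] -> 3 lines: lmlgc ftr lecsd
Hunk 6: at line 1 remove [ftr] add [pmioo,fmf] -> 4 lines: lmlgc pmioo fmf lecsd
Hunk 7: at line 2 remove [fmf] add [timh] -> 4 lines: lmlgc pmioo timh lecsd

Answer: lmlgc
pmioo
timh
lecsd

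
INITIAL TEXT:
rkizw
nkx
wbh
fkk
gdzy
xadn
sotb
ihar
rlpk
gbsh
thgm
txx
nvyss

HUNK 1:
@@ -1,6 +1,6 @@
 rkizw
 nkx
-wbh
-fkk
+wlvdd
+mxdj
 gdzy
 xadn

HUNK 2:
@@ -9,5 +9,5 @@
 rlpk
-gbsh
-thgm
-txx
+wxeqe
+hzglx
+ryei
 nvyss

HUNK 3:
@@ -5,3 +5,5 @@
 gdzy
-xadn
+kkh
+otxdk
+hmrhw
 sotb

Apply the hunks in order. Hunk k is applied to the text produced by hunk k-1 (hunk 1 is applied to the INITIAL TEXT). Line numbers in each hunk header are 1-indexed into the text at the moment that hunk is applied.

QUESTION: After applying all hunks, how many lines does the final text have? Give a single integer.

Answer: 15

Derivation:
Hunk 1: at line 1 remove [wbh,fkk] add [wlvdd,mxdj] -> 13 lines: rkizw nkx wlvdd mxdj gdzy xadn sotb ihar rlpk gbsh thgm txx nvyss
Hunk 2: at line 9 remove [gbsh,thgm,txx] add [wxeqe,hzglx,ryei] -> 13 lines: rkizw nkx wlvdd mxdj gdzy xadn sotb ihar rlpk wxeqe hzglx ryei nvyss
Hunk 3: at line 5 remove [xadn] add [kkh,otxdk,hmrhw] -> 15 lines: rkizw nkx wlvdd mxdj gdzy kkh otxdk hmrhw sotb ihar rlpk wxeqe hzglx ryei nvyss
Final line count: 15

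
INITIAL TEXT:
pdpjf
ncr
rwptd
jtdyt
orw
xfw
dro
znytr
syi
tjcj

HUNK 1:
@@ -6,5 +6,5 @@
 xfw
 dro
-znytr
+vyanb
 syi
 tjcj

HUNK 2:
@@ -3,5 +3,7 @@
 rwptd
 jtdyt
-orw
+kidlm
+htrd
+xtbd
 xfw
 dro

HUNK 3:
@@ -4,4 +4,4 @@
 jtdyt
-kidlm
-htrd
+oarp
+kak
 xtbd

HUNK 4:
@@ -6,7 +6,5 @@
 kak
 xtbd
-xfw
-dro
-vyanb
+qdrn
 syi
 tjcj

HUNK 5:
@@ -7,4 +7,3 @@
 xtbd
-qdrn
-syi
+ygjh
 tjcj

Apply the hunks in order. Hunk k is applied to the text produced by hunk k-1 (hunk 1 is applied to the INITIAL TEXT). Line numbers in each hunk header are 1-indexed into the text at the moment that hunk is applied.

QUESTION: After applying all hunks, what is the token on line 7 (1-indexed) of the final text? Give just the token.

Answer: xtbd

Derivation:
Hunk 1: at line 6 remove [znytr] add [vyanb] -> 10 lines: pdpjf ncr rwptd jtdyt orw xfw dro vyanb syi tjcj
Hunk 2: at line 3 remove [orw] add [kidlm,htrd,xtbd] -> 12 lines: pdpjf ncr rwptd jtdyt kidlm htrd xtbd xfw dro vyanb syi tjcj
Hunk 3: at line 4 remove [kidlm,htrd] add [oarp,kak] -> 12 lines: pdpjf ncr rwptd jtdyt oarp kak xtbd xfw dro vyanb syi tjcj
Hunk 4: at line 6 remove [xfw,dro,vyanb] add [qdrn] -> 10 lines: pdpjf ncr rwptd jtdyt oarp kak xtbd qdrn syi tjcj
Hunk 5: at line 7 remove [qdrn,syi] add [ygjh] -> 9 lines: pdpjf ncr rwptd jtdyt oarp kak xtbd ygjh tjcj
Final line 7: xtbd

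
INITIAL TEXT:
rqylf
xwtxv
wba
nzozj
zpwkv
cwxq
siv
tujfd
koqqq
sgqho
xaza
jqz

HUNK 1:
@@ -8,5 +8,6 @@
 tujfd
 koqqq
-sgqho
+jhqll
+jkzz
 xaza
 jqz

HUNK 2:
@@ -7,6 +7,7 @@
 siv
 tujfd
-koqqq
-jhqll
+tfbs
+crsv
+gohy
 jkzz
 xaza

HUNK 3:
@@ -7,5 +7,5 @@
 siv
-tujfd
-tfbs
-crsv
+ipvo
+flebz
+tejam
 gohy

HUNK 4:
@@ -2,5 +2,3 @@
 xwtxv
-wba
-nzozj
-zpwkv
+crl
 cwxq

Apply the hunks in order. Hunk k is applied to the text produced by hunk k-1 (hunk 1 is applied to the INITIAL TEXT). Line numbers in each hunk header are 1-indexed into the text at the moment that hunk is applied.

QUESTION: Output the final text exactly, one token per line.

Answer: rqylf
xwtxv
crl
cwxq
siv
ipvo
flebz
tejam
gohy
jkzz
xaza
jqz

Derivation:
Hunk 1: at line 8 remove [sgqho] add [jhqll,jkzz] -> 13 lines: rqylf xwtxv wba nzozj zpwkv cwxq siv tujfd koqqq jhqll jkzz xaza jqz
Hunk 2: at line 7 remove [koqqq,jhqll] add [tfbs,crsv,gohy] -> 14 lines: rqylf xwtxv wba nzozj zpwkv cwxq siv tujfd tfbs crsv gohy jkzz xaza jqz
Hunk 3: at line 7 remove [tujfd,tfbs,crsv] add [ipvo,flebz,tejam] -> 14 lines: rqylf xwtxv wba nzozj zpwkv cwxq siv ipvo flebz tejam gohy jkzz xaza jqz
Hunk 4: at line 2 remove [wba,nzozj,zpwkv] add [crl] -> 12 lines: rqylf xwtxv crl cwxq siv ipvo flebz tejam gohy jkzz xaza jqz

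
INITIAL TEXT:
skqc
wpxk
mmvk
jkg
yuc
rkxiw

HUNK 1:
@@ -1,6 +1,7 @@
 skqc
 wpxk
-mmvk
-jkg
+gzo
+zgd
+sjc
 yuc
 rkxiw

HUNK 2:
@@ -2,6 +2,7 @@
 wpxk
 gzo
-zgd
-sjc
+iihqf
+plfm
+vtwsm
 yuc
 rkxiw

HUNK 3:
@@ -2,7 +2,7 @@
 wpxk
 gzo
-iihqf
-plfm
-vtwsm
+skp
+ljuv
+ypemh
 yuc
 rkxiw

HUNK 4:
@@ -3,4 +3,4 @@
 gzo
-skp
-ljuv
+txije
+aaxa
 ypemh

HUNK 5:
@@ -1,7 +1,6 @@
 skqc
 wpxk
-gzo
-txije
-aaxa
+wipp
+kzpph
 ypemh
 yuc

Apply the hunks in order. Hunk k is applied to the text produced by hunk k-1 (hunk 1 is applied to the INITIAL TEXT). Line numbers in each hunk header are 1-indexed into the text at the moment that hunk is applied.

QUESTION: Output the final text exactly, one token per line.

Hunk 1: at line 1 remove [mmvk,jkg] add [gzo,zgd,sjc] -> 7 lines: skqc wpxk gzo zgd sjc yuc rkxiw
Hunk 2: at line 2 remove [zgd,sjc] add [iihqf,plfm,vtwsm] -> 8 lines: skqc wpxk gzo iihqf plfm vtwsm yuc rkxiw
Hunk 3: at line 2 remove [iihqf,plfm,vtwsm] add [skp,ljuv,ypemh] -> 8 lines: skqc wpxk gzo skp ljuv ypemh yuc rkxiw
Hunk 4: at line 3 remove [skp,ljuv] add [txije,aaxa] -> 8 lines: skqc wpxk gzo txije aaxa ypemh yuc rkxiw
Hunk 5: at line 1 remove [gzo,txije,aaxa] add [wipp,kzpph] -> 7 lines: skqc wpxk wipp kzpph ypemh yuc rkxiw

Answer: skqc
wpxk
wipp
kzpph
ypemh
yuc
rkxiw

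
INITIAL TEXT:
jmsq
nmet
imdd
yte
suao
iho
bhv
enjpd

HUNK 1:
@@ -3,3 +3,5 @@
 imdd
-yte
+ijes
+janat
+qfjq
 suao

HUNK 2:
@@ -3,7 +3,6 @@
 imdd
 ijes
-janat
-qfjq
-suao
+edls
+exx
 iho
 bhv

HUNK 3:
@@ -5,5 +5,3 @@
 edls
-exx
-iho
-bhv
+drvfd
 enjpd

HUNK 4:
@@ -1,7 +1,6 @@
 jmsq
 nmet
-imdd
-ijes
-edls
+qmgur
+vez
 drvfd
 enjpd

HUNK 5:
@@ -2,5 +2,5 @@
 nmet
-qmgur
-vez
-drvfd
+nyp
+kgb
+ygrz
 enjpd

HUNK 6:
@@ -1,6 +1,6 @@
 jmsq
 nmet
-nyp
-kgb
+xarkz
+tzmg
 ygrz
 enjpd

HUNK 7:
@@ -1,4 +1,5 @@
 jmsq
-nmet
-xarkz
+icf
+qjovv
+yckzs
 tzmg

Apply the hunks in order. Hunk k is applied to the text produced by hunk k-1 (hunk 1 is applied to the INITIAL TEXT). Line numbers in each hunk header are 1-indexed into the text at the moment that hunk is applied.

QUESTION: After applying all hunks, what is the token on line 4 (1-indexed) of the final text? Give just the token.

Hunk 1: at line 3 remove [yte] add [ijes,janat,qfjq] -> 10 lines: jmsq nmet imdd ijes janat qfjq suao iho bhv enjpd
Hunk 2: at line 3 remove [janat,qfjq,suao] add [edls,exx] -> 9 lines: jmsq nmet imdd ijes edls exx iho bhv enjpd
Hunk 3: at line 5 remove [exx,iho,bhv] add [drvfd] -> 7 lines: jmsq nmet imdd ijes edls drvfd enjpd
Hunk 4: at line 1 remove [imdd,ijes,edls] add [qmgur,vez] -> 6 lines: jmsq nmet qmgur vez drvfd enjpd
Hunk 5: at line 2 remove [qmgur,vez,drvfd] add [nyp,kgb,ygrz] -> 6 lines: jmsq nmet nyp kgb ygrz enjpd
Hunk 6: at line 1 remove [nyp,kgb] add [xarkz,tzmg] -> 6 lines: jmsq nmet xarkz tzmg ygrz enjpd
Hunk 7: at line 1 remove [nmet,xarkz] add [icf,qjovv,yckzs] -> 7 lines: jmsq icf qjovv yckzs tzmg ygrz enjpd
Final line 4: yckzs

Answer: yckzs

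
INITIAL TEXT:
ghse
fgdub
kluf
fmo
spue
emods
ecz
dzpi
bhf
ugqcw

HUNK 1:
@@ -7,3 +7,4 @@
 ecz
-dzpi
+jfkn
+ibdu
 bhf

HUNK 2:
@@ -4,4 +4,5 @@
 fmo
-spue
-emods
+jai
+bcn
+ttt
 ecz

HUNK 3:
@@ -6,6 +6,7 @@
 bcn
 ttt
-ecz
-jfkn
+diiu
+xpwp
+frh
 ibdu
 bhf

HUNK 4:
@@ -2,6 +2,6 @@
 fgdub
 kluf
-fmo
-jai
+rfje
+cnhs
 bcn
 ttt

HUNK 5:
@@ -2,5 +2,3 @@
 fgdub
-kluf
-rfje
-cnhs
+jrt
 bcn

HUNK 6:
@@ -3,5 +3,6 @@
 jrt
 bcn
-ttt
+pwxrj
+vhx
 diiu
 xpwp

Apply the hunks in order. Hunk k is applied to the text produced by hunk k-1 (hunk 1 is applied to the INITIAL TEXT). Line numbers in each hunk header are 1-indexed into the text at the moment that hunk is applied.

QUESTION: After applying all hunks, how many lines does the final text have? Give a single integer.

Answer: 12

Derivation:
Hunk 1: at line 7 remove [dzpi] add [jfkn,ibdu] -> 11 lines: ghse fgdub kluf fmo spue emods ecz jfkn ibdu bhf ugqcw
Hunk 2: at line 4 remove [spue,emods] add [jai,bcn,ttt] -> 12 lines: ghse fgdub kluf fmo jai bcn ttt ecz jfkn ibdu bhf ugqcw
Hunk 3: at line 6 remove [ecz,jfkn] add [diiu,xpwp,frh] -> 13 lines: ghse fgdub kluf fmo jai bcn ttt diiu xpwp frh ibdu bhf ugqcw
Hunk 4: at line 2 remove [fmo,jai] add [rfje,cnhs] -> 13 lines: ghse fgdub kluf rfje cnhs bcn ttt diiu xpwp frh ibdu bhf ugqcw
Hunk 5: at line 2 remove [kluf,rfje,cnhs] add [jrt] -> 11 lines: ghse fgdub jrt bcn ttt diiu xpwp frh ibdu bhf ugqcw
Hunk 6: at line 3 remove [ttt] add [pwxrj,vhx] -> 12 lines: ghse fgdub jrt bcn pwxrj vhx diiu xpwp frh ibdu bhf ugqcw
Final line count: 12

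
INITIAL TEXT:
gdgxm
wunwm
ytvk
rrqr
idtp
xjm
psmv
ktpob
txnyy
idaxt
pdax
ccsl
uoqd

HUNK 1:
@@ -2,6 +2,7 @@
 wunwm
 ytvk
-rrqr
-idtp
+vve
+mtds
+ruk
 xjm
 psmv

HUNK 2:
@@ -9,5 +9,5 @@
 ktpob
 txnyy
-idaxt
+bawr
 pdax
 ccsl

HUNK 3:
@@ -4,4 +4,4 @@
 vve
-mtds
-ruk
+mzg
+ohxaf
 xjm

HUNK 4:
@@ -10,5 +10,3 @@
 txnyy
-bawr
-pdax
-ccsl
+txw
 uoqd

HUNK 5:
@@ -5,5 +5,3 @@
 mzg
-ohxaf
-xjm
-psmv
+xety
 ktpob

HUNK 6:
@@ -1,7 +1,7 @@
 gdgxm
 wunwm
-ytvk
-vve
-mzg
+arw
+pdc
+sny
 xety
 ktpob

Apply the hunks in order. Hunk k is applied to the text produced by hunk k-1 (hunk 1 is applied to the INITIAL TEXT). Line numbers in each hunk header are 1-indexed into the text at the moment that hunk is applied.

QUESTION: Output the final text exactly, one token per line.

Hunk 1: at line 2 remove [rrqr,idtp] add [vve,mtds,ruk] -> 14 lines: gdgxm wunwm ytvk vve mtds ruk xjm psmv ktpob txnyy idaxt pdax ccsl uoqd
Hunk 2: at line 9 remove [idaxt] add [bawr] -> 14 lines: gdgxm wunwm ytvk vve mtds ruk xjm psmv ktpob txnyy bawr pdax ccsl uoqd
Hunk 3: at line 4 remove [mtds,ruk] add [mzg,ohxaf] -> 14 lines: gdgxm wunwm ytvk vve mzg ohxaf xjm psmv ktpob txnyy bawr pdax ccsl uoqd
Hunk 4: at line 10 remove [bawr,pdax,ccsl] add [txw] -> 12 lines: gdgxm wunwm ytvk vve mzg ohxaf xjm psmv ktpob txnyy txw uoqd
Hunk 5: at line 5 remove [ohxaf,xjm,psmv] add [xety] -> 10 lines: gdgxm wunwm ytvk vve mzg xety ktpob txnyy txw uoqd
Hunk 6: at line 1 remove [ytvk,vve,mzg] add [arw,pdc,sny] -> 10 lines: gdgxm wunwm arw pdc sny xety ktpob txnyy txw uoqd

Answer: gdgxm
wunwm
arw
pdc
sny
xety
ktpob
txnyy
txw
uoqd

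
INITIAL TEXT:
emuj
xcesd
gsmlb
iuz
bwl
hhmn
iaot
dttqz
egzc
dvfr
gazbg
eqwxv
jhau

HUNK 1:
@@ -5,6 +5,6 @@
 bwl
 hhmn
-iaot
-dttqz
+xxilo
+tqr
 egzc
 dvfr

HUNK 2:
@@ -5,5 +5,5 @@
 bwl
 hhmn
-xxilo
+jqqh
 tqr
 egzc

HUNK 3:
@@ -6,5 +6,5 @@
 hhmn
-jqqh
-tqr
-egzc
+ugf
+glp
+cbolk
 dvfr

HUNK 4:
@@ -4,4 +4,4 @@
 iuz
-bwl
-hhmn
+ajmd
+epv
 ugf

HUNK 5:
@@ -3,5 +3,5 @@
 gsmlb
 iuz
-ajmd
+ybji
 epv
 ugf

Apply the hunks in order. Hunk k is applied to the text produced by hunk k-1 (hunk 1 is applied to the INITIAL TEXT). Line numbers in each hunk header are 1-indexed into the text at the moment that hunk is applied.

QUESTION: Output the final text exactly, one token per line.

Hunk 1: at line 5 remove [iaot,dttqz] add [xxilo,tqr] -> 13 lines: emuj xcesd gsmlb iuz bwl hhmn xxilo tqr egzc dvfr gazbg eqwxv jhau
Hunk 2: at line 5 remove [xxilo] add [jqqh] -> 13 lines: emuj xcesd gsmlb iuz bwl hhmn jqqh tqr egzc dvfr gazbg eqwxv jhau
Hunk 3: at line 6 remove [jqqh,tqr,egzc] add [ugf,glp,cbolk] -> 13 lines: emuj xcesd gsmlb iuz bwl hhmn ugf glp cbolk dvfr gazbg eqwxv jhau
Hunk 4: at line 4 remove [bwl,hhmn] add [ajmd,epv] -> 13 lines: emuj xcesd gsmlb iuz ajmd epv ugf glp cbolk dvfr gazbg eqwxv jhau
Hunk 5: at line 3 remove [ajmd] add [ybji] -> 13 lines: emuj xcesd gsmlb iuz ybji epv ugf glp cbolk dvfr gazbg eqwxv jhau

Answer: emuj
xcesd
gsmlb
iuz
ybji
epv
ugf
glp
cbolk
dvfr
gazbg
eqwxv
jhau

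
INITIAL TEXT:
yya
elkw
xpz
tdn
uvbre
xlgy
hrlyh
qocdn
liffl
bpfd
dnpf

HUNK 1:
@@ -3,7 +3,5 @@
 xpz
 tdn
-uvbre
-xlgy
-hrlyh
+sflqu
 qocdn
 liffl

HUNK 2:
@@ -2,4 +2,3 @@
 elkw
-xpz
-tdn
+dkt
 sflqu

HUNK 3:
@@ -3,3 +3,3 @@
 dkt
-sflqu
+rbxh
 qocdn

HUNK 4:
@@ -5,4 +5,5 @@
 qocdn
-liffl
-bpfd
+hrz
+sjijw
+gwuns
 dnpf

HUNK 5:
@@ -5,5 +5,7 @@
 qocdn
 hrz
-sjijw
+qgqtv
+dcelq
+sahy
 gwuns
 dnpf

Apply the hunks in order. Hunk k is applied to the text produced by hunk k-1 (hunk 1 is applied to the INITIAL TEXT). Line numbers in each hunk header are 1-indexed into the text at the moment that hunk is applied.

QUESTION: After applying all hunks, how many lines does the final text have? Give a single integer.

Answer: 11

Derivation:
Hunk 1: at line 3 remove [uvbre,xlgy,hrlyh] add [sflqu] -> 9 lines: yya elkw xpz tdn sflqu qocdn liffl bpfd dnpf
Hunk 2: at line 2 remove [xpz,tdn] add [dkt] -> 8 lines: yya elkw dkt sflqu qocdn liffl bpfd dnpf
Hunk 3: at line 3 remove [sflqu] add [rbxh] -> 8 lines: yya elkw dkt rbxh qocdn liffl bpfd dnpf
Hunk 4: at line 5 remove [liffl,bpfd] add [hrz,sjijw,gwuns] -> 9 lines: yya elkw dkt rbxh qocdn hrz sjijw gwuns dnpf
Hunk 5: at line 5 remove [sjijw] add [qgqtv,dcelq,sahy] -> 11 lines: yya elkw dkt rbxh qocdn hrz qgqtv dcelq sahy gwuns dnpf
Final line count: 11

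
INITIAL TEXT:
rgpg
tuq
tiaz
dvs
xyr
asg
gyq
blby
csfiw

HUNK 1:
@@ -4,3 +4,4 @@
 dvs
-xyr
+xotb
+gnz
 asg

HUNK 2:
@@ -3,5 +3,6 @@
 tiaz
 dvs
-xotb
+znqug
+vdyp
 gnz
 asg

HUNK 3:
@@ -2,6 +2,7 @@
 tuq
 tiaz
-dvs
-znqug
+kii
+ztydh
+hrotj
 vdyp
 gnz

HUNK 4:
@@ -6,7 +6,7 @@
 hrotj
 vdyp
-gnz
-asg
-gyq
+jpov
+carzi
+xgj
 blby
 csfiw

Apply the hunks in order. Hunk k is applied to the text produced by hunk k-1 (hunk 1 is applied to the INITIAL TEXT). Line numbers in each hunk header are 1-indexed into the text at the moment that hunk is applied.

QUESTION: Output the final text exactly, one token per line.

Answer: rgpg
tuq
tiaz
kii
ztydh
hrotj
vdyp
jpov
carzi
xgj
blby
csfiw

Derivation:
Hunk 1: at line 4 remove [xyr] add [xotb,gnz] -> 10 lines: rgpg tuq tiaz dvs xotb gnz asg gyq blby csfiw
Hunk 2: at line 3 remove [xotb] add [znqug,vdyp] -> 11 lines: rgpg tuq tiaz dvs znqug vdyp gnz asg gyq blby csfiw
Hunk 3: at line 2 remove [dvs,znqug] add [kii,ztydh,hrotj] -> 12 lines: rgpg tuq tiaz kii ztydh hrotj vdyp gnz asg gyq blby csfiw
Hunk 4: at line 6 remove [gnz,asg,gyq] add [jpov,carzi,xgj] -> 12 lines: rgpg tuq tiaz kii ztydh hrotj vdyp jpov carzi xgj blby csfiw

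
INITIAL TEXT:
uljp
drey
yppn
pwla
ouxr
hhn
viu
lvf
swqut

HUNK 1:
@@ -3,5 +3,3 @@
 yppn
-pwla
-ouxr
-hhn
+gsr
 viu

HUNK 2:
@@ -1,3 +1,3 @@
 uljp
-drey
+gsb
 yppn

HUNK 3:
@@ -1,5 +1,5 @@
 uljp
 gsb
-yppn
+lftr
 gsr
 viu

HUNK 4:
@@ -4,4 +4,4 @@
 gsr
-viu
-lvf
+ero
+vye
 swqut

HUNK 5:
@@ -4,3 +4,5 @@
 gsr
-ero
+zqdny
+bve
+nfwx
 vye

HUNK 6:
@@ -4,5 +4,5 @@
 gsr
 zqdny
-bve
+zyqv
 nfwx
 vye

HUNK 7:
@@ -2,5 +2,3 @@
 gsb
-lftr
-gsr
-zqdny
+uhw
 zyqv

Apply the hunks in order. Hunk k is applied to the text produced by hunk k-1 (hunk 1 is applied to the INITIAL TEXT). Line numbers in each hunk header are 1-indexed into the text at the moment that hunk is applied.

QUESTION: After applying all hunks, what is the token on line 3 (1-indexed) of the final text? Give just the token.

Hunk 1: at line 3 remove [pwla,ouxr,hhn] add [gsr] -> 7 lines: uljp drey yppn gsr viu lvf swqut
Hunk 2: at line 1 remove [drey] add [gsb] -> 7 lines: uljp gsb yppn gsr viu lvf swqut
Hunk 3: at line 1 remove [yppn] add [lftr] -> 7 lines: uljp gsb lftr gsr viu lvf swqut
Hunk 4: at line 4 remove [viu,lvf] add [ero,vye] -> 7 lines: uljp gsb lftr gsr ero vye swqut
Hunk 5: at line 4 remove [ero] add [zqdny,bve,nfwx] -> 9 lines: uljp gsb lftr gsr zqdny bve nfwx vye swqut
Hunk 6: at line 4 remove [bve] add [zyqv] -> 9 lines: uljp gsb lftr gsr zqdny zyqv nfwx vye swqut
Hunk 7: at line 2 remove [lftr,gsr,zqdny] add [uhw] -> 7 lines: uljp gsb uhw zyqv nfwx vye swqut
Final line 3: uhw

Answer: uhw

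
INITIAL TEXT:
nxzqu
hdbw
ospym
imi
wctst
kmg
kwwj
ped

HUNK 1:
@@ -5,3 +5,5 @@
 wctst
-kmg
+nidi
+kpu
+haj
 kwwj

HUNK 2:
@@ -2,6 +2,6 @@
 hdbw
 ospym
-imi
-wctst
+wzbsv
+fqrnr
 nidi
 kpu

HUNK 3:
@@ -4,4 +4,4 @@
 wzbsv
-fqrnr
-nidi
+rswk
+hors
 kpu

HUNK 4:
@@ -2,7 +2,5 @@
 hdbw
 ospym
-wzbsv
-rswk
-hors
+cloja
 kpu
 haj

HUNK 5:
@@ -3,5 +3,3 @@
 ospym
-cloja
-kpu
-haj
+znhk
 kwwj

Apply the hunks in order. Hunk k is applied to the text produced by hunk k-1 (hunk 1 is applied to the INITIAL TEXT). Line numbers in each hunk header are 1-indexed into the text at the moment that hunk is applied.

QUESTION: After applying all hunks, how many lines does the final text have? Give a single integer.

Answer: 6

Derivation:
Hunk 1: at line 5 remove [kmg] add [nidi,kpu,haj] -> 10 lines: nxzqu hdbw ospym imi wctst nidi kpu haj kwwj ped
Hunk 2: at line 2 remove [imi,wctst] add [wzbsv,fqrnr] -> 10 lines: nxzqu hdbw ospym wzbsv fqrnr nidi kpu haj kwwj ped
Hunk 3: at line 4 remove [fqrnr,nidi] add [rswk,hors] -> 10 lines: nxzqu hdbw ospym wzbsv rswk hors kpu haj kwwj ped
Hunk 4: at line 2 remove [wzbsv,rswk,hors] add [cloja] -> 8 lines: nxzqu hdbw ospym cloja kpu haj kwwj ped
Hunk 5: at line 3 remove [cloja,kpu,haj] add [znhk] -> 6 lines: nxzqu hdbw ospym znhk kwwj ped
Final line count: 6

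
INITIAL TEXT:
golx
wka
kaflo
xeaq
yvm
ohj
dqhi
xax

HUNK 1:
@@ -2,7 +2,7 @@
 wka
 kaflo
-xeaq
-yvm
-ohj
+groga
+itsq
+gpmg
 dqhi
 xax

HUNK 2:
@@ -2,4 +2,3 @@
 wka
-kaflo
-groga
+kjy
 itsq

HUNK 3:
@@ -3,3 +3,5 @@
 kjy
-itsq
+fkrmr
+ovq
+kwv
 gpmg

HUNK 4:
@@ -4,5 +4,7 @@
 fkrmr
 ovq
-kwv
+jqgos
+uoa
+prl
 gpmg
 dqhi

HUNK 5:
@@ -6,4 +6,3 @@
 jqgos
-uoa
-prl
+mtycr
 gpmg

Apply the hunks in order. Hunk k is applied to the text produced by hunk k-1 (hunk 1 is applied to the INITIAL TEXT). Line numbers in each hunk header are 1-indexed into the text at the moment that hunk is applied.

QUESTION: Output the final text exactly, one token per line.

Answer: golx
wka
kjy
fkrmr
ovq
jqgos
mtycr
gpmg
dqhi
xax

Derivation:
Hunk 1: at line 2 remove [xeaq,yvm,ohj] add [groga,itsq,gpmg] -> 8 lines: golx wka kaflo groga itsq gpmg dqhi xax
Hunk 2: at line 2 remove [kaflo,groga] add [kjy] -> 7 lines: golx wka kjy itsq gpmg dqhi xax
Hunk 3: at line 3 remove [itsq] add [fkrmr,ovq,kwv] -> 9 lines: golx wka kjy fkrmr ovq kwv gpmg dqhi xax
Hunk 4: at line 4 remove [kwv] add [jqgos,uoa,prl] -> 11 lines: golx wka kjy fkrmr ovq jqgos uoa prl gpmg dqhi xax
Hunk 5: at line 6 remove [uoa,prl] add [mtycr] -> 10 lines: golx wka kjy fkrmr ovq jqgos mtycr gpmg dqhi xax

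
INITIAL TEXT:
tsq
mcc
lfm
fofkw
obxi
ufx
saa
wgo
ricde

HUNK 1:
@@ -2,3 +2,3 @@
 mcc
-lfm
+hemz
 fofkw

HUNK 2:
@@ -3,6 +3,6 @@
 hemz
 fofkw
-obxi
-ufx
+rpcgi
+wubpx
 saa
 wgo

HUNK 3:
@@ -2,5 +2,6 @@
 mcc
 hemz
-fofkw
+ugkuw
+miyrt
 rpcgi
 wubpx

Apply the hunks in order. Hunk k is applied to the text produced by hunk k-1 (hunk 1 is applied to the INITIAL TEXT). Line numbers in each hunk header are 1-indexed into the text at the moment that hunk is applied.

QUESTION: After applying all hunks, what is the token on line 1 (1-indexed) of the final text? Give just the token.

Answer: tsq

Derivation:
Hunk 1: at line 2 remove [lfm] add [hemz] -> 9 lines: tsq mcc hemz fofkw obxi ufx saa wgo ricde
Hunk 2: at line 3 remove [obxi,ufx] add [rpcgi,wubpx] -> 9 lines: tsq mcc hemz fofkw rpcgi wubpx saa wgo ricde
Hunk 3: at line 2 remove [fofkw] add [ugkuw,miyrt] -> 10 lines: tsq mcc hemz ugkuw miyrt rpcgi wubpx saa wgo ricde
Final line 1: tsq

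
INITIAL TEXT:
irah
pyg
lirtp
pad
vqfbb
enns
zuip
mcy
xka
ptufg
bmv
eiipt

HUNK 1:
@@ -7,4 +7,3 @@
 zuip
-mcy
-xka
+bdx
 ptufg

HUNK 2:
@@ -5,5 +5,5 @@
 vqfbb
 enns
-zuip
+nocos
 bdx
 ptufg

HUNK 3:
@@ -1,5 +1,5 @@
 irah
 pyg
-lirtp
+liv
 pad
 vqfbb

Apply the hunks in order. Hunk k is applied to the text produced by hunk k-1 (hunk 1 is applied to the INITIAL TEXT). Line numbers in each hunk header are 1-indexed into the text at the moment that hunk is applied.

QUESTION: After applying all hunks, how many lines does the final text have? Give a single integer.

Answer: 11

Derivation:
Hunk 1: at line 7 remove [mcy,xka] add [bdx] -> 11 lines: irah pyg lirtp pad vqfbb enns zuip bdx ptufg bmv eiipt
Hunk 2: at line 5 remove [zuip] add [nocos] -> 11 lines: irah pyg lirtp pad vqfbb enns nocos bdx ptufg bmv eiipt
Hunk 3: at line 1 remove [lirtp] add [liv] -> 11 lines: irah pyg liv pad vqfbb enns nocos bdx ptufg bmv eiipt
Final line count: 11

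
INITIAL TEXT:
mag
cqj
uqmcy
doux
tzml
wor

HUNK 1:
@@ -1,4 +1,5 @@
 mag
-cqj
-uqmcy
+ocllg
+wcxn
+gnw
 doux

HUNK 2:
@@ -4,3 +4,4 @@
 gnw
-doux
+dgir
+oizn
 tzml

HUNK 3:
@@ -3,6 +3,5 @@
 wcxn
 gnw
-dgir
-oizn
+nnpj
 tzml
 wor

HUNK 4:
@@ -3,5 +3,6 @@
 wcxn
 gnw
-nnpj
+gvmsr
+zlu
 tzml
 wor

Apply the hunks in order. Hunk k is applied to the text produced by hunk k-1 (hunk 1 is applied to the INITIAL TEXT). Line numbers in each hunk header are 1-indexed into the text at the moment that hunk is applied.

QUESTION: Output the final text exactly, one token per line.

Answer: mag
ocllg
wcxn
gnw
gvmsr
zlu
tzml
wor

Derivation:
Hunk 1: at line 1 remove [cqj,uqmcy] add [ocllg,wcxn,gnw] -> 7 lines: mag ocllg wcxn gnw doux tzml wor
Hunk 2: at line 4 remove [doux] add [dgir,oizn] -> 8 lines: mag ocllg wcxn gnw dgir oizn tzml wor
Hunk 3: at line 3 remove [dgir,oizn] add [nnpj] -> 7 lines: mag ocllg wcxn gnw nnpj tzml wor
Hunk 4: at line 3 remove [nnpj] add [gvmsr,zlu] -> 8 lines: mag ocllg wcxn gnw gvmsr zlu tzml wor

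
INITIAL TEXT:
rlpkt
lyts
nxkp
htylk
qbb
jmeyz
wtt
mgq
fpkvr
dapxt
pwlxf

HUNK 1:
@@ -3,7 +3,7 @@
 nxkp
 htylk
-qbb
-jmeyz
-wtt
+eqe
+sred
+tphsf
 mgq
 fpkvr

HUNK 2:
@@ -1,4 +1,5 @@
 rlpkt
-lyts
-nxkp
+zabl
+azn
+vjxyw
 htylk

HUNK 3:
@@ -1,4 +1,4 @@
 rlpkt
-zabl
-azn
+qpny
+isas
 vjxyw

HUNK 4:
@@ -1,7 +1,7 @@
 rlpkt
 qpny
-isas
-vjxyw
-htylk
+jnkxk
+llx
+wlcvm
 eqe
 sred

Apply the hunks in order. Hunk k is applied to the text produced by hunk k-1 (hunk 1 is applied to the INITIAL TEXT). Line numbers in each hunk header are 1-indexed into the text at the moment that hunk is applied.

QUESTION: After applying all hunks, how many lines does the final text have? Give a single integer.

Hunk 1: at line 3 remove [qbb,jmeyz,wtt] add [eqe,sred,tphsf] -> 11 lines: rlpkt lyts nxkp htylk eqe sred tphsf mgq fpkvr dapxt pwlxf
Hunk 2: at line 1 remove [lyts,nxkp] add [zabl,azn,vjxyw] -> 12 lines: rlpkt zabl azn vjxyw htylk eqe sred tphsf mgq fpkvr dapxt pwlxf
Hunk 3: at line 1 remove [zabl,azn] add [qpny,isas] -> 12 lines: rlpkt qpny isas vjxyw htylk eqe sred tphsf mgq fpkvr dapxt pwlxf
Hunk 4: at line 1 remove [isas,vjxyw,htylk] add [jnkxk,llx,wlcvm] -> 12 lines: rlpkt qpny jnkxk llx wlcvm eqe sred tphsf mgq fpkvr dapxt pwlxf
Final line count: 12

Answer: 12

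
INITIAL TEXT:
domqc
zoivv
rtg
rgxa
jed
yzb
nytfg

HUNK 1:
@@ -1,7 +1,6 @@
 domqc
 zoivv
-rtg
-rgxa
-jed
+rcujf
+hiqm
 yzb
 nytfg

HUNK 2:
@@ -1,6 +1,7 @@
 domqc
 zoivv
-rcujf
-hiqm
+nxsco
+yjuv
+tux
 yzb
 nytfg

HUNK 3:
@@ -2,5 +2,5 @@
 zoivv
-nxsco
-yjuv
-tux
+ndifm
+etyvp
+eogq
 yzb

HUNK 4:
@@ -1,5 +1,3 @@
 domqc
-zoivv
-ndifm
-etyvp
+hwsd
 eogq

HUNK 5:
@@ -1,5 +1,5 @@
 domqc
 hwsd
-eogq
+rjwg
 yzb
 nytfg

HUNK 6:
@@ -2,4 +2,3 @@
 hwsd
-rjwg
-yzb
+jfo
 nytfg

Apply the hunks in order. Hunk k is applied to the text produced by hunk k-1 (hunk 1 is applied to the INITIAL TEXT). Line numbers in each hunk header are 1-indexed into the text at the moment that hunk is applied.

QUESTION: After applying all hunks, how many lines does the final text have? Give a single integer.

Answer: 4

Derivation:
Hunk 1: at line 1 remove [rtg,rgxa,jed] add [rcujf,hiqm] -> 6 lines: domqc zoivv rcujf hiqm yzb nytfg
Hunk 2: at line 1 remove [rcujf,hiqm] add [nxsco,yjuv,tux] -> 7 lines: domqc zoivv nxsco yjuv tux yzb nytfg
Hunk 3: at line 2 remove [nxsco,yjuv,tux] add [ndifm,etyvp,eogq] -> 7 lines: domqc zoivv ndifm etyvp eogq yzb nytfg
Hunk 4: at line 1 remove [zoivv,ndifm,etyvp] add [hwsd] -> 5 lines: domqc hwsd eogq yzb nytfg
Hunk 5: at line 1 remove [eogq] add [rjwg] -> 5 lines: domqc hwsd rjwg yzb nytfg
Hunk 6: at line 2 remove [rjwg,yzb] add [jfo] -> 4 lines: domqc hwsd jfo nytfg
Final line count: 4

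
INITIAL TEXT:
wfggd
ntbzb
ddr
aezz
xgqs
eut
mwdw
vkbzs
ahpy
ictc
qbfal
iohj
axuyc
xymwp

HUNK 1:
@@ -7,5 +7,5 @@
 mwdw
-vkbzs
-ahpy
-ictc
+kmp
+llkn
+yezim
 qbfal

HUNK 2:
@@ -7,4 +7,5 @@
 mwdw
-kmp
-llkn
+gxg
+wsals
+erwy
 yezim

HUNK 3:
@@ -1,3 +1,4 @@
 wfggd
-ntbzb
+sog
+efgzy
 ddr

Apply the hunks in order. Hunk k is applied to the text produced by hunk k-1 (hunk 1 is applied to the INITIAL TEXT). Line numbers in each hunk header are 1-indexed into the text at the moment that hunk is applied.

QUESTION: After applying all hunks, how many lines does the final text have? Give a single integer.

Answer: 16

Derivation:
Hunk 1: at line 7 remove [vkbzs,ahpy,ictc] add [kmp,llkn,yezim] -> 14 lines: wfggd ntbzb ddr aezz xgqs eut mwdw kmp llkn yezim qbfal iohj axuyc xymwp
Hunk 2: at line 7 remove [kmp,llkn] add [gxg,wsals,erwy] -> 15 lines: wfggd ntbzb ddr aezz xgqs eut mwdw gxg wsals erwy yezim qbfal iohj axuyc xymwp
Hunk 3: at line 1 remove [ntbzb] add [sog,efgzy] -> 16 lines: wfggd sog efgzy ddr aezz xgqs eut mwdw gxg wsals erwy yezim qbfal iohj axuyc xymwp
Final line count: 16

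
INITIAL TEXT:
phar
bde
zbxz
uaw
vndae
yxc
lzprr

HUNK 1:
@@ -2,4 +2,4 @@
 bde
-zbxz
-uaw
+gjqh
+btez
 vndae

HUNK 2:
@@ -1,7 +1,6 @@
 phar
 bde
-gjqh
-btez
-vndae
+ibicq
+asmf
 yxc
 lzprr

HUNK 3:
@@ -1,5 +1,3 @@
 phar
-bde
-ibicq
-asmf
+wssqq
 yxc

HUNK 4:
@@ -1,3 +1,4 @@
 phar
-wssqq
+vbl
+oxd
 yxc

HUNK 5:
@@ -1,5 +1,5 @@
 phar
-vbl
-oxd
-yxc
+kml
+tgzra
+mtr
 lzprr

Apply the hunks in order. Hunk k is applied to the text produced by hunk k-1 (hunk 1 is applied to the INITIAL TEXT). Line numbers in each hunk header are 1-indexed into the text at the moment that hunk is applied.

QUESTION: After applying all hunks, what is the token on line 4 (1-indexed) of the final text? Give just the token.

Answer: mtr

Derivation:
Hunk 1: at line 2 remove [zbxz,uaw] add [gjqh,btez] -> 7 lines: phar bde gjqh btez vndae yxc lzprr
Hunk 2: at line 1 remove [gjqh,btez,vndae] add [ibicq,asmf] -> 6 lines: phar bde ibicq asmf yxc lzprr
Hunk 3: at line 1 remove [bde,ibicq,asmf] add [wssqq] -> 4 lines: phar wssqq yxc lzprr
Hunk 4: at line 1 remove [wssqq] add [vbl,oxd] -> 5 lines: phar vbl oxd yxc lzprr
Hunk 5: at line 1 remove [vbl,oxd,yxc] add [kml,tgzra,mtr] -> 5 lines: phar kml tgzra mtr lzprr
Final line 4: mtr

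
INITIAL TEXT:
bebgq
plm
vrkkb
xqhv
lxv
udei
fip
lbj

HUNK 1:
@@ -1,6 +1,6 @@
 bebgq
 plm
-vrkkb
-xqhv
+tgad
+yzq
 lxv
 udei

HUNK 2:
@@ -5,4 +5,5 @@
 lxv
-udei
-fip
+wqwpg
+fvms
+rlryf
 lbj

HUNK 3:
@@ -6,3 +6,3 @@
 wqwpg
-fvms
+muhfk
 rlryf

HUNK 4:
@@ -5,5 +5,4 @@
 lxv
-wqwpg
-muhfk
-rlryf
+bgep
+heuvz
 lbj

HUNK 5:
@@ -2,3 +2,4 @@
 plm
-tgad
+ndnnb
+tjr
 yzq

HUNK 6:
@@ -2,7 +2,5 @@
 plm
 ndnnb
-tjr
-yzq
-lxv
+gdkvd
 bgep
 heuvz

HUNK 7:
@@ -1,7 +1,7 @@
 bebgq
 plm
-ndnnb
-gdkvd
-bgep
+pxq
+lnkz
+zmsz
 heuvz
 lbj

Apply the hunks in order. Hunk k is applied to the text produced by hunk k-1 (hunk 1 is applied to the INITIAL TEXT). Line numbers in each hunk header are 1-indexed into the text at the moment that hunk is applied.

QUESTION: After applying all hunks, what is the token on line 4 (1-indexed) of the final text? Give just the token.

Answer: lnkz

Derivation:
Hunk 1: at line 1 remove [vrkkb,xqhv] add [tgad,yzq] -> 8 lines: bebgq plm tgad yzq lxv udei fip lbj
Hunk 2: at line 5 remove [udei,fip] add [wqwpg,fvms,rlryf] -> 9 lines: bebgq plm tgad yzq lxv wqwpg fvms rlryf lbj
Hunk 3: at line 6 remove [fvms] add [muhfk] -> 9 lines: bebgq plm tgad yzq lxv wqwpg muhfk rlryf lbj
Hunk 4: at line 5 remove [wqwpg,muhfk,rlryf] add [bgep,heuvz] -> 8 lines: bebgq plm tgad yzq lxv bgep heuvz lbj
Hunk 5: at line 2 remove [tgad] add [ndnnb,tjr] -> 9 lines: bebgq plm ndnnb tjr yzq lxv bgep heuvz lbj
Hunk 6: at line 2 remove [tjr,yzq,lxv] add [gdkvd] -> 7 lines: bebgq plm ndnnb gdkvd bgep heuvz lbj
Hunk 7: at line 1 remove [ndnnb,gdkvd,bgep] add [pxq,lnkz,zmsz] -> 7 lines: bebgq plm pxq lnkz zmsz heuvz lbj
Final line 4: lnkz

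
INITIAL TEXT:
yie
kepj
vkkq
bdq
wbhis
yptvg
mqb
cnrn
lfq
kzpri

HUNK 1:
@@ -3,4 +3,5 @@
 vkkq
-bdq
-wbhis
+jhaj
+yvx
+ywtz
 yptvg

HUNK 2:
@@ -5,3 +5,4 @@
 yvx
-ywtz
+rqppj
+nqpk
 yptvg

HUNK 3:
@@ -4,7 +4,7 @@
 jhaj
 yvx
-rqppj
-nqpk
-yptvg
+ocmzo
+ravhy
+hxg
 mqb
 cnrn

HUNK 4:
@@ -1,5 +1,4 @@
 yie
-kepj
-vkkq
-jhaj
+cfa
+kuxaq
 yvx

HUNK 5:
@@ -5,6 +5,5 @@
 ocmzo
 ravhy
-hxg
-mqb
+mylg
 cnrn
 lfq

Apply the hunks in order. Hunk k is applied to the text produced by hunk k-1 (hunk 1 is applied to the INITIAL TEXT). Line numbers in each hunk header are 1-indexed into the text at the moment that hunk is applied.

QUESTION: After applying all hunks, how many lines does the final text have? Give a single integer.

Answer: 10

Derivation:
Hunk 1: at line 3 remove [bdq,wbhis] add [jhaj,yvx,ywtz] -> 11 lines: yie kepj vkkq jhaj yvx ywtz yptvg mqb cnrn lfq kzpri
Hunk 2: at line 5 remove [ywtz] add [rqppj,nqpk] -> 12 lines: yie kepj vkkq jhaj yvx rqppj nqpk yptvg mqb cnrn lfq kzpri
Hunk 3: at line 4 remove [rqppj,nqpk,yptvg] add [ocmzo,ravhy,hxg] -> 12 lines: yie kepj vkkq jhaj yvx ocmzo ravhy hxg mqb cnrn lfq kzpri
Hunk 4: at line 1 remove [kepj,vkkq,jhaj] add [cfa,kuxaq] -> 11 lines: yie cfa kuxaq yvx ocmzo ravhy hxg mqb cnrn lfq kzpri
Hunk 5: at line 5 remove [hxg,mqb] add [mylg] -> 10 lines: yie cfa kuxaq yvx ocmzo ravhy mylg cnrn lfq kzpri
Final line count: 10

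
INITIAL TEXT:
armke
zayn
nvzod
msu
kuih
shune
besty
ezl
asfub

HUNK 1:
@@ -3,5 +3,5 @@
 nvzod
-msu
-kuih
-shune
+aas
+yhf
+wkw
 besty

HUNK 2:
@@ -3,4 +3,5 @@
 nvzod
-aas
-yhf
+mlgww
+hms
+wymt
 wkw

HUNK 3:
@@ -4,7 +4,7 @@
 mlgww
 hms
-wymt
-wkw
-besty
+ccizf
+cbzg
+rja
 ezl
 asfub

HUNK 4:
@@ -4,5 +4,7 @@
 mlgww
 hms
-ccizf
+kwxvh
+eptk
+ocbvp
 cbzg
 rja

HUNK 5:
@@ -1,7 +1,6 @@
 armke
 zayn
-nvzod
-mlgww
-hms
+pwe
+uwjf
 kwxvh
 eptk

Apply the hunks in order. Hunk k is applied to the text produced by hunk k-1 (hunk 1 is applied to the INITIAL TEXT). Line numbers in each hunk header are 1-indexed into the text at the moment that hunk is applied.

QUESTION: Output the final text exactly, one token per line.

Hunk 1: at line 3 remove [msu,kuih,shune] add [aas,yhf,wkw] -> 9 lines: armke zayn nvzod aas yhf wkw besty ezl asfub
Hunk 2: at line 3 remove [aas,yhf] add [mlgww,hms,wymt] -> 10 lines: armke zayn nvzod mlgww hms wymt wkw besty ezl asfub
Hunk 3: at line 4 remove [wymt,wkw,besty] add [ccizf,cbzg,rja] -> 10 lines: armke zayn nvzod mlgww hms ccizf cbzg rja ezl asfub
Hunk 4: at line 4 remove [ccizf] add [kwxvh,eptk,ocbvp] -> 12 lines: armke zayn nvzod mlgww hms kwxvh eptk ocbvp cbzg rja ezl asfub
Hunk 5: at line 1 remove [nvzod,mlgww,hms] add [pwe,uwjf] -> 11 lines: armke zayn pwe uwjf kwxvh eptk ocbvp cbzg rja ezl asfub

Answer: armke
zayn
pwe
uwjf
kwxvh
eptk
ocbvp
cbzg
rja
ezl
asfub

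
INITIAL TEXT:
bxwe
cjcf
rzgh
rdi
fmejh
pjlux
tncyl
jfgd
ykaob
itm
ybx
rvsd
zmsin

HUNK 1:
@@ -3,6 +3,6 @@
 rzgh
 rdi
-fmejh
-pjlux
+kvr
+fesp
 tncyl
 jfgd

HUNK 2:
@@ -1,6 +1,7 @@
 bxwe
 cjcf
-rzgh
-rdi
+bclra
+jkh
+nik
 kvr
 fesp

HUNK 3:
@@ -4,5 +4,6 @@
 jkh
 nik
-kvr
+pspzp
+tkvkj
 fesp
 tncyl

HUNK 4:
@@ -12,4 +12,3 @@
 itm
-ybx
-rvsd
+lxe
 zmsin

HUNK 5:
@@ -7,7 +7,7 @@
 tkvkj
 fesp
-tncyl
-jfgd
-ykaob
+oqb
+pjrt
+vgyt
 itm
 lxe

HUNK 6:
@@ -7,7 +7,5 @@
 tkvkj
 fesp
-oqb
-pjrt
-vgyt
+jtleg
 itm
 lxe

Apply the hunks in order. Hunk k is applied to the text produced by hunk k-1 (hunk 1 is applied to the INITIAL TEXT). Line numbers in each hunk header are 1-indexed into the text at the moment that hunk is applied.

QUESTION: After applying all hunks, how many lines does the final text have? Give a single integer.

Hunk 1: at line 3 remove [fmejh,pjlux] add [kvr,fesp] -> 13 lines: bxwe cjcf rzgh rdi kvr fesp tncyl jfgd ykaob itm ybx rvsd zmsin
Hunk 2: at line 1 remove [rzgh,rdi] add [bclra,jkh,nik] -> 14 lines: bxwe cjcf bclra jkh nik kvr fesp tncyl jfgd ykaob itm ybx rvsd zmsin
Hunk 3: at line 4 remove [kvr] add [pspzp,tkvkj] -> 15 lines: bxwe cjcf bclra jkh nik pspzp tkvkj fesp tncyl jfgd ykaob itm ybx rvsd zmsin
Hunk 4: at line 12 remove [ybx,rvsd] add [lxe] -> 14 lines: bxwe cjcf bclra jkh nik pspzp tkvkj fesp tncyl jfgd ykaob itm lxe zmsin
Hunk 5: at line 7 remove [tncyl,jfgd,ykaob] add [oqb,pjrt,vgyt] -> 14 lines: bxwe cjcf bclra jkh nik pspzp tkvkj fesp oqb pjrt vgyt itm lxe zmsin
Hunk 6: at line 7 remove [oqb,pjrt,vgyt] add [jtleg] -> 12 lines: bxwe cjcf bclra jkh nik pspzp tkvkj fesp jtleg itm lxe zmsin
Final line count: 12

Answer: 12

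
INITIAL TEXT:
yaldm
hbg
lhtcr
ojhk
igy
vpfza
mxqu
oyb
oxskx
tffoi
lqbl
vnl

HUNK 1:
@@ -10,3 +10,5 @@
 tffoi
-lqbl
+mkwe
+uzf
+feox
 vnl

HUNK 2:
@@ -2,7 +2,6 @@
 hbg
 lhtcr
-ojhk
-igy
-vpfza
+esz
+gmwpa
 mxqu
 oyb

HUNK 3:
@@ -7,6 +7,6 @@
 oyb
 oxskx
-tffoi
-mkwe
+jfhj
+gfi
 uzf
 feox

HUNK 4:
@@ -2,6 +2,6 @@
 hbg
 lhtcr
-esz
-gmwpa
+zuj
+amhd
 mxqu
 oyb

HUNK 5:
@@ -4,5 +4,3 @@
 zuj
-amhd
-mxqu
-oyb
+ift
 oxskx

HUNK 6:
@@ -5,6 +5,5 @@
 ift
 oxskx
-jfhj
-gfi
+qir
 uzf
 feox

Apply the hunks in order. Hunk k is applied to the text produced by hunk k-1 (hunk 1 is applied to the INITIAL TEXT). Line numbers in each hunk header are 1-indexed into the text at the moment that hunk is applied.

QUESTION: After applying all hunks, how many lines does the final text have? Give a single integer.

Answer: 10

Derivation:
Hunk 1: at line 10 remove [lqbl] add [mkwe,uzf,feox] -> 14 lines: yaldm hbg lhtcr ojhk igy vpfza mxqu oyb oxskx tffoi mkwe uzf feox vnl
Hunk 2: at line 2 remove [ojhk,igy,vpfza] add [esz,gmwpa] -> 13 lines: yaldm hbg lhtcr esz gmwpa mxqu oyb oxskx tffoi mkwe uzf feox vnl
Hunk 3: at line 7 remove [tffoi,mkwe] add [jfhj,gfi] -> 13 lines: yaldm hbg lhtcr esz gmwpa mxqu oyb oxskx jfhj gfi uzf feox vnl
Hunk 4: at line 2 remove [esz,gmwpa] add [zuj,amhd] -> 13 lines: yaldm hbg lhtcr zuj amhd mxqu oyb oxskx jfhj gfi uzf feox vnl
Hunk 5: at line 4 remove [amhd,mxqu,oyb] add [ift] -> 11 lines: yaldm hbg lhtcr zuj ift oxskx jfhj gfi uzf feox vnl
Hunk 6: at line 5 remove [jfhj,gfi] add [qir] -> 10 lines: yaldm hbg lhtcr zuj ift oxskx qir uzf feox vnl
Final line count: 10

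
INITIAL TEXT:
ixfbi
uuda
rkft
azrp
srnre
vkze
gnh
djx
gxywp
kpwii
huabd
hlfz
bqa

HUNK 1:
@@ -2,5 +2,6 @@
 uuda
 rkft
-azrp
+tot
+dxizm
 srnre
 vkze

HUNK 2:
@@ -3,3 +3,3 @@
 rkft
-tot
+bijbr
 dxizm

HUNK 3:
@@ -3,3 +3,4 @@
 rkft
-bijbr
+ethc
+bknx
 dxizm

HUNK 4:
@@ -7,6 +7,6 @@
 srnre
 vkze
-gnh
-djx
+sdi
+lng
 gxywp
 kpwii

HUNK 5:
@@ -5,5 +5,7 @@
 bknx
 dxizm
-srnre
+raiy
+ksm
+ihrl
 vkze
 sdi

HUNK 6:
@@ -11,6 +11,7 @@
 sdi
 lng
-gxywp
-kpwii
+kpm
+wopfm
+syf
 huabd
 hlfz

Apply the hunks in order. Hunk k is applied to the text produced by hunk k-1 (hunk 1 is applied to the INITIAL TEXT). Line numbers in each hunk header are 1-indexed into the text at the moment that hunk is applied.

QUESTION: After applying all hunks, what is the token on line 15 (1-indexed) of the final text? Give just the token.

Answer: syf

Derivation:
Hunk 1: at line 2 remove [azrp] add [tot,dxizm] -> 14 lines: ixfbi uuda rkft tot dxizm srnre vkze gnh djx gxywp kpwii huabd hlfz bqa
Hunk 2: at line 3 remove [tot] add [bijbr] -> 14 lines: ixfbi uuda rkft bijbr dxizm srnre vkze gnh djx gxywp kpwii huabd hlfz bqa
Hunk 3: at line 3 remove [bijbr] add [ethc,bknx] -> 15 lines: ixfbi uuda rkft ethc bknx dxizm srnre vkze gnh djx gxywp kpwii huabd hlfz bqa
Hunk 4: at line 7 remove [gnh,djx] add [sdi,lng] -> 15 lines: ixfbi uuda rkft ethc bknx dxizm srnre vkze sdi lng gxywp kpwii huabd hlfz bqa
Hunk 5: at line 5 remove [srnre] add [raiy,ksm,ihrl] -> 17 lines: ixfbi uuda rkft ethc bknx dxizm raiy ksm ihrl vkze sdi lng gxywp kpwii huabd hlfz bqa
Hunk 6: at line 11 remove [gxywp,kpwii] add [kpm,wopfm,syf] -> 18 lines: ixfbi uuda rkft ethc bknx dxizm raiy ksm ihrl vkze sdi lng kpm wopfm syf huabd hlfz bqa
Final line 15: syf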